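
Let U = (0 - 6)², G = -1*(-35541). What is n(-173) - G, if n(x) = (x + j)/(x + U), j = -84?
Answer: -4868860/137 ≈ -35539.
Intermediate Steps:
G = 35541
U = 36 (U = (-6)² = 36)
n(x) = (-84 + x)/(36 + x) (n(x) = (x - 84)/(x + 36) = (-84 + x)/(36 + x))
n(-173) - G = (-84 - 173)/(36 - 173) - 1*35541 = -257/(-137) - 35541 = -1/137*(-257) - 35541 = 257/137 - 35541 = -4868860/137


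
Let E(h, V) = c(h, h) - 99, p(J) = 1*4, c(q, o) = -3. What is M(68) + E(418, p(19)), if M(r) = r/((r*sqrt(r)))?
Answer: -102 + sqrt(17)/34 ≈ -101.88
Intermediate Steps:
p(J) = 4
M(r) = 1/sqrt(r) (M(r) = r/(r**(3/2)) = r/r**(3/2) = 1/sqrt(r))
E(h, V) = -102 (E(h, V) = -3 - 99 = -102)
M(68) + E(418, p(19)) = 1/sqrt(68) - 102 = sqrt(17)/34 - 102 = -102 + sqrt(17)/34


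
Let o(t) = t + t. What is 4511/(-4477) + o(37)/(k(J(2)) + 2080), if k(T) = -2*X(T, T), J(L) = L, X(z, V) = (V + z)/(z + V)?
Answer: -4521280/4651603 ≈ -0.97198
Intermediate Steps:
X(z, V) = 1 (X(z, V) = (V + z)/(V + z) = 1)
o(t) = 2*t
k(T) = -2 (k(T) = -2*1 = -2)
4511/(-4477) + o(37)/(k(J(2)) + 2080) = 4511/(-4477) + (2*37)/(-2 + 2080) = 4511*(-1/4477) + 74/2078 = -4511/4477 + 74*(1/2078) = -4511/4477 + 37/1039 = -4521280/4651603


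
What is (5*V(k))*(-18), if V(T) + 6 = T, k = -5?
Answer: 990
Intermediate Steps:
V(T) = -6 + T
(5*V(k))*(-18) = (5*(-6 - 5))*(-18) = (5*(-11))*(-18) = -55*(-18) = 990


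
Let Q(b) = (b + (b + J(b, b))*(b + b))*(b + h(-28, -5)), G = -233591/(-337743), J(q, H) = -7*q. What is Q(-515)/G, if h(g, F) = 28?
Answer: 523577880283815/233591 ≈ 2.2414e+9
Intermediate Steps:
G = 233591/337743 (G = -233591*(-1/337743) = 233591/337743 ≈ 0.69162)
Q(b) = (28 + b)*(b - 12*b²) (Q(b) = (b + (b - 7*b)*(b + b))*(b + 28) = (b + (-6*b)*(2*b))*(28 + b) = (b - 12*b²)*(28 + b) = (28 + b)*(b - 12*b²))
Q(-515)/G = (-515*(28 - 335*(-515) - 12*(-515)²))/(233591/337743) = -515*(28 + 172525 - 12*265225)*(337743/233591) = -515*(28 + 172525 - 3182700)*(337743/233591) = -515*(-3010147)*(337743/233591) = 1550225705*(337743/233591) = 523577880283815/233591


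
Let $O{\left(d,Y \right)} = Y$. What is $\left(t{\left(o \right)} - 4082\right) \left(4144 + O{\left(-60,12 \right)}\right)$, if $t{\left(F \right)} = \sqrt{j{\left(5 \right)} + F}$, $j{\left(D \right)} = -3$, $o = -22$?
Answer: $-16964792 + 20780 i \approx -1.6965 \cdot 10^{7} + 20780.0 i$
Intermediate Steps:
$t{\left(F \right)} = \sqrt{-3 + F}$
$\left(t{\left(o \right)} - 4082\right) \left(4144 + O{\left(-60,12 \right)}\right) = \left(\sqrt{-3 - 22} - 4082\right) \left(4144 + 12\right) = \left(\sqrt{-25} - 4082\right) 4156 = \left(5 i - 4082\right) 4156 = \left(-4082 + 5 i\right) 4156 = -16964792 + 20780 i$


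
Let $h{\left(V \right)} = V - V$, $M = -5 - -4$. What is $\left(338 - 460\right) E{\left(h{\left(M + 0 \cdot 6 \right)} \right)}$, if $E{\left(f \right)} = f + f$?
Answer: $0$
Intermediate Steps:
$M = -1$ ($M = -5 + 4 = -1$)
$h{\left(V \right)} = 0$
$E{\left(f \right)} = 2 f$
$\left(338 - 460\right) E{\left(h{\left(M + 0 \cdot 6 \right)} \right)} = \left(338 - 460\right) 2 \cdot 0 = \left(-122\right) 0 = 0$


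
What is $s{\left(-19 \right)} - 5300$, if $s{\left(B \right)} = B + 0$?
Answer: $-5319$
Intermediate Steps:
$s{\left(B \right)} = B$
$s{\left(-19 \right)} - 5300 = -19 - 5300 = -5319$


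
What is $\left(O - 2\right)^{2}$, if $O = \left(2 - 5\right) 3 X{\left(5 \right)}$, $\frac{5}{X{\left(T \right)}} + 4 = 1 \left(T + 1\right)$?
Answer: $\frac{2401}{4} \approx 600.25$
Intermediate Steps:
$X{\left(T \right)} = \frac{5}{-3 + T}$ ($X{\left(T \right)} = \frac{5}{-4 + 1 \left(T + 1\right)} = \frac{5}{-4 + 1 \left(1 + T\right)} = \frac{5}{-4 + \left(1 + T\right)} = \frac{5}{-3 + T}$)
$O = - \frac{45}{2}$ ($O = \left(2 - 5\right) 3 \frac{5}{-3 + 5} = \left(-3\right) 3 \cdot \frac{5}{2} = - 9 \cdot 5 \cdot \frac{1}{2} = \left(-9\right) \frac{5}{2} = - \frac{45}{2} \approx -22.5$)
$\left(O - 2\right)^{2} = \left(- \frac{45}{2} - 2\right)^{2} = \left(- \frac{49}{2}\right)^{2} = \frac{2401}{4}$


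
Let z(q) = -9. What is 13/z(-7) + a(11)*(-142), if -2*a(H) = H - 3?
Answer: 5099/9 ≈ 566.56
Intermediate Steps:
a(H) = 3/2 - H/2 (a(H) = -(H - 3)/2 = -(-3 + H)/2 = 3/2 - H/2)
13/z(-7) + a(11)*(-142) = 13/(-9) + (3/2 - ½*11)*(-142) = 13*(-⅑) + (3/2 - 11/2)*(-142) = -13/9 - 4*(-142) = -13/9 + 568 = 5099/9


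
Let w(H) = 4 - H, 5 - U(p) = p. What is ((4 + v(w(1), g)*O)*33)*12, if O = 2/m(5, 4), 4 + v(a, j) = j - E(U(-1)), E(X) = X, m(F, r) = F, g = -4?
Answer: -3168/5 ≈ -633.60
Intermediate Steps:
U(p) = 5 - p
v(a, j) = -10 + j (v(a, j) = -4 + (j - (5 - 1*(-1))) = -4 + (j - (5 + 1)) = -4 + (j - 1*6) = -4 + (j - 6) = -4 + (-6 + j) = -10 + j)
O = 2/5 ≈ 0.40000
((4 + v(w(1), g)*O)*33)*12 = ((4 + (-10 - 4)*(2/5))*33)*12 = ((4 - 14*2/5)*33)*12 = ((4 - 28/5)*33)*12 = -8/5*33*12 = -264/5*12 = -3168/5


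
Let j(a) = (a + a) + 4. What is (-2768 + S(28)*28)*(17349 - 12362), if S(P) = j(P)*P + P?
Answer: 224694272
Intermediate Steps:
j(a) = 4 + 2*a (j(a) = 2*a + 4 = 4 + 2*a)
S(P) = P + P*(4 + 2*P) (S(P) = (4 + 2*P)*P + P = P*(4 + 2*P) + P = P + P*(4 + 2*P))
(-2768 + S(28)*28)*(17349 - 12362) = (-2768 + (28*(5 + 2*28))*28)*(17349 - 12362) = (-2768 + (28*(5 + 56))*28)*4987 = (-2768 + (28*61)*28)*4987 = (-2768 + 1708*28)*4987 = (-2768 + 47824)*4987 = 45056*4987 = 224694272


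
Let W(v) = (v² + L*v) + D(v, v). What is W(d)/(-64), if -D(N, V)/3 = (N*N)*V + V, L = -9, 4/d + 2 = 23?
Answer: 73/2058 ≈ 0.035471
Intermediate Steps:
d = 4/21 (d = 4/(-2 + 23) = 4/21 ≈ 0.19048)
D(N, V) = -3*V - 3*V*N² (D(N, V) = -3*((N*N)*V + V) = -3*(N²*V + V) = -3*(V*N² + V) = -3*(V + V*N²) = -3*V - 3*V*N²)
W(v) = v² - 9*v - 3*v*(1 + v²) (W(v) = (v² - 9*v) - 3*v*(1 + v²) = v² - 9*v - 3*v*(1 + v²))
W(d)/(-64) = (4*(-12 + 4/21 - 3*(4/21)²)/21)/(-64) = (4*(-12 + 4/21 - 3*16/441)/21)*(-1/64) = (4*(-12 + 4/21 - 16/147)/21)*(-1/64) = ((4/21)*(-584/49))*(-1/64) = -2336/1029*(-1/64) = 73/2058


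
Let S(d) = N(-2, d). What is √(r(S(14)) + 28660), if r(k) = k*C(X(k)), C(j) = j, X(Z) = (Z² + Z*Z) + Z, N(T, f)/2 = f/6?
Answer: 2*√584922/9 ≈ 169.96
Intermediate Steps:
N(T, f) = f/3 (N(T, f) = 2*(f/6) = f/3)
S(d) = d/3
X(Z) = Z + 2*Z² (X(Z) = (Z² + Z²) + Z = 2*Z² + Z = Z + 2*Z²)
r(k) = k²*(1 + 2*k) (r(k) = k*(k*(1 + 2*k)) = k²*(1 + 2*k))
√(r(S(14)) + 28660) = √(((⅓)*14)²*(1 + 2*((⅓)*14)) + 28660) = √((14/3)²*(1 + 2*(14/3)) + 28660) = √(196*(1 + 28/3)/9 + 28660) = √((196/9)*(31/3) + 28660) = √(6076/27 + 28660) = √(779896/27) = 2*√584922/9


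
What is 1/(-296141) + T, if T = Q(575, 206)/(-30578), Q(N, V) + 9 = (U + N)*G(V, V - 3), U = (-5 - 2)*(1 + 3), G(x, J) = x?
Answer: -33367125471/9055399498 ≈ -3.6848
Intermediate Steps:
U = -28 (U = -7*4 = -28)
Q(N, V) = -9 + V*(-28 + N) (Q(N, V) = -9 + (-28 + N)*V = -9 + V*(-28 + N))
T = -112673/30578 (T = (-9 - 28*206 + 575*206)/(-30578) = (-9 - 5768 + 118450)*(-1/30578) = 112673*(-1/30578) = -112673/30578 ≈ -3.6848)
1/(-296141) + T = 1/(-296141) - 112673/30578 = -1/296141 - 112673/30578 = -33367125471/9055399498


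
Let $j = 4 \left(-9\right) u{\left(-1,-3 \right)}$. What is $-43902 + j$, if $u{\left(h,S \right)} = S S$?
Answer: $-44226$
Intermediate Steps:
$u{\left(h,S \right)} = S^{2}$
$j = -324$ ($j = 4 \left(-9\right) \left(-3\right)^{2} = \left(-36\right) 9 = -324$)
$-43902 + j = -43902 - 324 = -44226$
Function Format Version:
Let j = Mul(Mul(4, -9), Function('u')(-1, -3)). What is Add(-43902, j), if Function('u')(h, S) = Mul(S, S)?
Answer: -44226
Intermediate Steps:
Function('u')(h, S) = Pow(S, 2)
j = -324 (j = Mul(Mul(4, -9), Pow(-3, 2)) = Mul(-36, 9) = -324)
Add(-43902, j) = Add(-43902, -324) = -44226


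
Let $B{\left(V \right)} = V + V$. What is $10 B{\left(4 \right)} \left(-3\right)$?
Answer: $-240$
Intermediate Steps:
$B{\left(V \right)} = 2 V$
$10 B{\left(4 \right)} \left(-3\right) = 10 \cdot 2 \cdot 4 \left(-3\right) = 10 \cdot 8 \left(-3\right) = 80 \left(-3\right) = -240$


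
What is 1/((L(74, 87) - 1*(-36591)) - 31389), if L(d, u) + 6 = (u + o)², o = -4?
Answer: 1/12085 ≈ 8.2747e-5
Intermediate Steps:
L(d, u) = -6 + (-4 + u)² (L(d, u) = -6 + (u - 4)² = -6 + (-4 + u)²)
1/((L(74, 87) - 1*(-36591)) - 31389) = 1/(((-6 + (-4 + 87)²) - 1*(-36591)) - 31389) = 1/(((-6 + 83²) + 36591) - 31389) = 1/(((-6 + 6889) + 36591) - 31389) = 1/((6883 + 36591) - 31389) = 1/(43474 - 31389) = 1/12085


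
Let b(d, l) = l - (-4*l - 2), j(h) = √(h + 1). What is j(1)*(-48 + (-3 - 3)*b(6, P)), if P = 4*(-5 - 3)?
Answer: 900*√2 ≈ 1272.8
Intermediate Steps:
j(h) = √(1 + h)
P = -32 (P = 4*(-8) = -32)
b(d, l) = 2 + 5*l (b(d, l) = l - (-2 - 4*l) = l + (2 + 4*l) = 2 + 5*l)
j(1)*(-48 + (-3 - 3)*b(6, P)) = √(1 + 1)*(-48 + (-3 - 3)*(2 + 5*(-32))) = √2*(-48 - 6*(2 - 160)) = √2*(-48 - 6*(-158)) = √2*(-48 + 948) = √2*900 = 900*√2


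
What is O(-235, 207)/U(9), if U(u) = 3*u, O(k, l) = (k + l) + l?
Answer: 179/27 ≈ 6.6296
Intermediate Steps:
O(k, l) = k + 2*l
O(-235, 207)/U(9) = (-235 + 2*207)/((3*9)) = (-235 + 414)/27 = 179*(1/27) = 179/27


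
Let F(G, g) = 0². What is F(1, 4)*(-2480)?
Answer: 0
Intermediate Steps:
F(G, g) = 0
F(1, 4)*(-2480) = 0*(-2480) = 0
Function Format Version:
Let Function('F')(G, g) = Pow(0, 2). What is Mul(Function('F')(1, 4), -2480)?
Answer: 0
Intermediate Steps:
Function('F')(G, g) = 0
Mul(Function('F')(1, 4), -2480) = Mul(0, -2480) = 0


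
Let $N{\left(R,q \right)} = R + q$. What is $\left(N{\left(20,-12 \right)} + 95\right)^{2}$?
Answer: $10609$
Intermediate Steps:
$\left(N{\left(20,-12 \right)} + 95\right)^{2} = \left(\left(20 - 12\right) + 95\right)^{2} = \left(8 + 95\right)^{2} = 103^{2} = 10609$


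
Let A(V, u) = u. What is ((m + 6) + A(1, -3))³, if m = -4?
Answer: -1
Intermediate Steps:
((m + 6) + A(1, -3))³ = ((-4 + 6) - 3)³ = (2 - 3)³ = (-1)³ = -1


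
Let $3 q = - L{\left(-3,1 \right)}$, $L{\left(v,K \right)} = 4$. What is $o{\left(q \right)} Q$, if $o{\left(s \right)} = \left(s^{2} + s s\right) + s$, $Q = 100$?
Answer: $\frac{2000}{9} \approx 222.22$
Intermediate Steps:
$q = - \frac{4}{3}$ ($q = \frac{\left(-1\right) 4}{3} = \frac{1}{3} \left(-4\right) = - \frac{4}{3} \approx -1.3333$)
$o{\left(s \right)} = s + 2 s^{2}$ ($o{\left(s \right)} = \left(s^{2} + s^{2}\right) + s = 2 s^{2} + s = s + 2 s^{2}$)
$o{\left(q \right)} Q = - \frac{4 \left(1 + 2 \left(- \frac{4}{3}\right)\right)}{3} \cdot 100 = - \frac{4 \left(1 - \frac{8}{3}\right)}{3} \cdot 100 = \left(- \frac{4}{3}\right) \left(- \frac{5}{3}\right) 100 = \frac{20}{9} \cdot 100 = \frac{2000}{9}$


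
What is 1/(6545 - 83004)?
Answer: -1/76459 ≈ -1.3079e-5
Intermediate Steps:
1/(6545 - 83004) = 1/(-76459) = -1/76459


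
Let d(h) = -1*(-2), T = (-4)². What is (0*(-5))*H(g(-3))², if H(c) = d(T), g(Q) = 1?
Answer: 0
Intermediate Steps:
T = 16
d(h) = 2
H(c) = 2
(0*(-5))*H(g(-3))² = (0*(-5))*2² = 0*4 = 0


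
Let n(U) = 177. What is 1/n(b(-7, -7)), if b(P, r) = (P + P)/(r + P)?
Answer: 1/177 ≈ 0.0056497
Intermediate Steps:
b(P, r) = 2*P/(P + r) (b(P, r) = (2*P)/(P + r) = 2*P/(P + r))
1/n(b(-7, -7)) = 1/177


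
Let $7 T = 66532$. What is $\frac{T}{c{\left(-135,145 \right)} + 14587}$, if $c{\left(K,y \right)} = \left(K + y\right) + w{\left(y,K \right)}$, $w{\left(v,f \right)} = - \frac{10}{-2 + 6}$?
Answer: $\frac{133064}{204323} \approx 0.65124$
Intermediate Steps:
$T = \frac{66532}{7}$ ($T = \frac{1}{7} \cdot 66532 = \frac{66532}{7} \approx 9504.6$)
$w{\left(v,f \right)} = - \frac{5}{2}$ ($w{\left(v,f \right)} = - \frac{10}{4} = \left(-10\right) \frac{1}{4} = - \frac{5}{2}$)
$c{\left(K,y \right)} = - \frac{5}{2} + K + y$ ($c{\left(K,y \right)} = \left(K + y\right) - \frac{5}{2} = - \frac{5}{2} + K + y$)
$\frac{T}{c{\left(-135,145 \right)} + 14587} = \frac{66532}{7 \left(\left(- \frac{5}{2} - 135 + 145\right) + 14587\right)} = \frac{66532}{7 \left(\frac{15}{2} + 14587\right)} = \frac{66532}{7 \cdot \frac{29189}{2}} = \frac{66532}{7} \cdot \frac{2}{29189} = \frac{133064}{204323}$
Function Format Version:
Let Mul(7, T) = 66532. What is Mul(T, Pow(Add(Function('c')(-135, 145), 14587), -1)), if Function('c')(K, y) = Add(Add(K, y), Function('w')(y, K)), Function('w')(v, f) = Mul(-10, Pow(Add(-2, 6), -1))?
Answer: Rational(133064, 204323) ≈ 0.65124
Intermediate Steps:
T = Rational(66532, 7) (T = Mul(Rational(1, 7), 66532) = Rational(66532, 7) ≈ 9504.6)
Function('w')(v, f) = Rational(-5, 2) (Function('w')(v, f) = Mul(-10, Pow(4, -1)) = Mul(-10, Rational(1, 4)) = Rational(-5, 2))
Function('c')(K, y) = Add(Rational(-5, 2), K, y) (Function('c')(K, y) = Add(Add(K, y), Rational(-5, 2)) = Add(Rational(-5, 2), K, y))
Mul(T, Pow(Add(Function('c')(-135, 145), 14587), -1)) = Mul(Rational(66532, 7), Pow(Add(Add(Rational(-5, 2), -135, 145), 14587), -1)) = Mul(Rational(66532, 7), Pow(Add(Rational(15, 2), 14587), -1)) = Mul(Rational(66532, 7), Pow(Rational(29189, 2), -1)) = Mul(Rational(66532, 7), Rational(2, 29189)) = Rational(133064, 204323)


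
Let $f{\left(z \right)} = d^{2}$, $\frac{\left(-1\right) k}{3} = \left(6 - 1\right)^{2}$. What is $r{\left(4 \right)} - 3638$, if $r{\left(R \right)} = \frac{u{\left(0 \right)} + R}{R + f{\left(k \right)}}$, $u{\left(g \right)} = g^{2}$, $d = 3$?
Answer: $- \frac{47290}{13} \approx -3637.7$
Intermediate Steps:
$k = -75$ ($k = - 3 \left(6 - 1\right)^{2} = - 3 \cdot 5^{2} = \left(-3\right) 25 = -75$)
$f{\left(z \right)} = 9$ ($f{\left(z \right)} = 3^{2} = 9$)
$r{\left(R \right)} = \frac{R}{9 + R}$ ($r{\left(R \right)} = \frac{0^{2} + R}{R + 9} = \frac{0 + R}{9 + R} = \frac{R}{9 + R}$)
$r{\left(4 \right)} - 3638 = \frac{4}{9 + 4} - 3638 = \frac{4}{13} - 3638 = - \frac{47290}{13}$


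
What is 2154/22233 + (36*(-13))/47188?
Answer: 7603159/87427567 ≈ 0.086965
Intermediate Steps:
2154/22233 + (36*(-13))/47188 = 2154*(1/22233) - 468*1/47188 = 718/7411 - 117/11797 = 7603159/87427567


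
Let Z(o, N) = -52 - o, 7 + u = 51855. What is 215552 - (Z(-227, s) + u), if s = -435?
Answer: 163529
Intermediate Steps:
u = 51848 (u = -7 + 51855 = 51848)
215552 - (Z(-227, s) + u) = 215552 - ((-52 - 1*(-227)) + 51848) = 215552 - ((-52 + 227) + 51848) = 215552 - (175 + 51848) = 215552 - 1*52023 = 215552 - 52023 = 163529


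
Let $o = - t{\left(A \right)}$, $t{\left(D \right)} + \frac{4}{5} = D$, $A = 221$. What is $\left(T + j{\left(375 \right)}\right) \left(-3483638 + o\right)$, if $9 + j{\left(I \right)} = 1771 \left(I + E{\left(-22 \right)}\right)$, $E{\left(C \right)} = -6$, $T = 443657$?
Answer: $- \frac{19111522862777}{5} \approx -3.8223 \cdot 10^{12}$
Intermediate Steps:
$t{\left(D \right)} = - \frac{4}{5} + D$
$o = - \frac{1101}{5}$ ($o = - (- \frac{4}{5} + 221) = \left(-1\right) \frac{1101}{5} = - \frac{1101}{5} \approx -220.2$)
$j{\left(I \right)} = -10635 + 1771 I$ ($j{\left(I \right)} = -9 + 1771 \left(I - 6\right) = -9 + 1771 \left(-6 + I\right) = -9 + \left(-10626 + 1771 I\right) = -10635 + 1771 I$)
$\left(T + j{\left(375 \right)}\right) \left(-3483638 + o\right) = \left(443657 + \left(-10635 + 1771 \cdot 375\right)\right) \left(-3483638 - \frac{1101}{5}\right) = \left(443657 + \left(-10635 + 664125\right)\right) \left(- \frac{17419291}{5}\right) = \left(443657 + 653490\right) \left(- \frac{17419291}{5}\right) = 1097147 \left(- \frac{17419291}{5}\right) = - \frac{19111522862777}{5}$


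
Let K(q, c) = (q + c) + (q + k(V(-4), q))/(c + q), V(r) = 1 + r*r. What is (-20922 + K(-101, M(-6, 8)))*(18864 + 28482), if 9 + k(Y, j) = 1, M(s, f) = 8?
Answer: -30842541652/31 ≈ -9.9492e+8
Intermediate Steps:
V(r) = 1 + r²
k(Y, j) = -8 (k(Y, j) = -9 + 1 = -8)
K(q, c) = c + q + (-8 + q)/(c + q) (K(q, c) = (q + c) + (q - 8)/(c + q) = (c + q) + (-8 + q)/(c + q) = c + q + (-8 + q)/(c + q))
(-20922 + K(-101, M(-6, 8)))*(18864 + 28482) = (-20922 + (-8 - 101 + 8² + (-101)² + 2*8*(-101))/(8 - 101))*(18864 + 28482) = (-20922 + (-8 - 101 + 64 + 10201 - 1616)/(-93))*47346 = (-20922 - 1/93*8540)*47346 = (-20922 - 8540/93)*47346 = -1954286/93*47346 = -30842541652/31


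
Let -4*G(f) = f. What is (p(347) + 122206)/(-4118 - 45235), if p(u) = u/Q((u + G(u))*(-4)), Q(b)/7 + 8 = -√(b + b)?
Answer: (-855442*√2082 + 6843189*I)/(345471*(√2082 - 8*I)) ≈ -2.4762 - 2.1357e-5*I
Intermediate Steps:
G(f) = -f/4
Q(b) = -56 - 7*√2*√b (Q(b) = -56 + 7*(-√(b + b)) = -56 + 7*(-√(2*b)) = -56 + 7*(-√2*√b) = -56 - 7*√2*√b)
p(u) = u/(-56 - 7*√6*√(-u)) (p(u) = u/(-56 - 7*√2*√((u - u/4)*(-4))) = u/(-56 - 7*√2*√((3*u/4)*(-4))) = u/(-56 - 7*√2*√(-3*u)) = u/(-56 - 7*√2*√3*√(-u)) = u/(-56 - 7*√6*√(-u)))
(p(347) + 122206)/(-4118 - 45235) = (-1*347/(56 + 7*√6*√(-1*347)) + 122206)/(-4118 - 45235) = (-1*347/(56 + 7*√6*√(-347)) + 122206)/(-49353) = (-1*347/(56 + 7*√6*(I*√347)) + 122206)*(-1/49353) = (-1*347/(56 + 7*I*√2082) + 122206)*(-1/49353) = (-347/(56 + 7*I*√2082) + 122206)*(-1/49353) = (122206 - 347/(56 + 7*I*√2082))*(-1/49353) = -122206/49353 + 347/(49353*(56 + 7*I*√2082))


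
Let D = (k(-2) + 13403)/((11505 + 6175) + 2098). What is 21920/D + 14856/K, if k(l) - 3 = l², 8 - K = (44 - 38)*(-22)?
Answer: 1522348634/46935 ≈ 32435.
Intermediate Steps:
K = 140 (K = 8 - (44 - 38)*(-22) = 8 - 6*(-22) = 8 - 1*(-132) = 8 + 132 = 140)
k(l) = 3 + l²
D = 6705/9889 (D = ((3 + (-2)²) + 13403)/((11505 + 6175) + 2098) = ((3 + 4) + 13403)/(17680 + 2098) = (7 + 13403)/19778 = 13410*(1/19778) = 6705/9889 ≈ 0.67803)
21920/D + 14856/K = 21920/(6705/9889) + 14856/140 = 21920*(9889/6705) + 14856*(1/140) = 43353376/1341 + 3714/35 = 1522348634/46935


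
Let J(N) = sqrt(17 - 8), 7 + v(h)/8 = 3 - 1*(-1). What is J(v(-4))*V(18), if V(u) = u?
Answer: 54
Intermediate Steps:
v(h) = -24 (v(h) = -56 + 8*(3 - 1*(-1)) = -56 + 8*(3 + 1) = -56 + 8*4 = -56 + 32 = -24)
J(N) = 3 (J(N) = sqrt(9) = 3)
J(v(-4))*V(18) = 3*18 = 54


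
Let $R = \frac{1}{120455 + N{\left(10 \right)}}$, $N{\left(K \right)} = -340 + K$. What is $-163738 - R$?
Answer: $- \frac{19669027251}{120125} \approx -1.6374 \cdot 10^{5}$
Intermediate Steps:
$R = \frac{1}{120125}$ ($R = \frac{1}{120455 + \left(-340 + 10\right)} = \frac{1}{120455 - 330} = \frac{1}{120125} \approx 8.3247 \cdot 10^{-6}$)
$-163738 - R = -163738 - \frac{1}{120125} = - \frac{19669027251}{120125}$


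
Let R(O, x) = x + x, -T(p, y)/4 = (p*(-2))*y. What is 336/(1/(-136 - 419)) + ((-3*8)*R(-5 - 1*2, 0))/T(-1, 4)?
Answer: -186480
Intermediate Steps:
T(p, y) = 8*p*y (T(p, y) = -4*p*(-2)*y = -4*(-2*p)*y = -(-8)*p*y = 8*p*y)
R(O, x) = 2*x
336/(1/(-136 - 419)) + ((-3*8)*R(-5 - 1*2, 0))/T(-1, 4) = 336/(1/(-136 - 419)) + ((-3*8)*(2*0))/((8*(-1)*4)) = 336/(1/(-555)) - 24*0/(-32) = 336/(-1/555) + 0*(-1/32) = 336*(-555) + 0 = -186480 + 0 = -186480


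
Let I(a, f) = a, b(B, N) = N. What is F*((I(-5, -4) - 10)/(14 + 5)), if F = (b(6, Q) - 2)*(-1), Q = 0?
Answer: -30/19 ≈ -1.5789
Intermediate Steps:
F = 2 (F = (0 - 2)*(-1) = -2*(-1) = 2)
F*((I(-5, -4) - 10)/(14 + 5)) = 2*((-5 - 10)/(14 + 5)) = 2*(-15/19) = -30/19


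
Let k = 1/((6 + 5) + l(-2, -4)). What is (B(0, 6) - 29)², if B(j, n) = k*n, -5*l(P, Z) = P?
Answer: 292681/361 ≈ 810.75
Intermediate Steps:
l(P, Z) = -P/5
k = 5/57 (k = 1/((6 + 5) - ⅕*(-2)) = 1/(11 + ⅖) = 1/(57/5) = 5/57 ≈ 0.087719)
B(j, n) = 5*n/57
(B(0, 6) - 29)² = ((5/57)*6 - 29)² = (10/19 - 29)² = (-541/19)² = 292681/361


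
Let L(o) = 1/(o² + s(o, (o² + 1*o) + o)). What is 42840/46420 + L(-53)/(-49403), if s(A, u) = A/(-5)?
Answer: 1491867632543/1616538189574 ≈ 0.92288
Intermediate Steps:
s(A, u) = -A/5 (s(A, u) = A*(-⅕) = -A/5)
L(o) = 1/(o² - o/5)
42840/46420 + L(-53)/(-49403) = 42840/46420 + (5/(-53*(-1 + 5*(-53))))/(-49403) = 42840*(1/46420) + (5*(-1/53)/(-1 - 265))*(-1/49403) = 2142/2321 + (5*(-1/53)/(-266))*(-1/49403) = 2142/2321 + (5*(-1/53)*(-1/266))*(-1/49403) = 2142/2321 + (5/14098)*(-1/49403) = 2142/2321 - 5/696483494 = 1491867632543/1616538189574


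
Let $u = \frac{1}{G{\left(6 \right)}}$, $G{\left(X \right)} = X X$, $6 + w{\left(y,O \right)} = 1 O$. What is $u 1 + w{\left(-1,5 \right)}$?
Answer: $- \frac{35}{36} \approx -0.97222$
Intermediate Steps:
$w{\left(y,O \right)} = -6 + O$ ($w{\left(y,O \right)} = -6 + 1 O = -6 + O$)
$G{\left(X \right)} = X^{2}$
$u = \frac{1}{36}$ ($u = \frac{1}{6^{2}} = \frac{1}{36} \approx 0.027778$)
$u 1 + w{\left(-1,5 \right)} = \frac{1}{36} \cdot 1 + \left(-6 + 5\right) = \frac{1}{36} - 1 = - \frac{35}{36}$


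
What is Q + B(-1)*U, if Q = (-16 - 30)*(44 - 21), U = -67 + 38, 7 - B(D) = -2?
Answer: -1319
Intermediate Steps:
B(D) = 9 (B(D) = 7 - 1*(-2) = 7 + 2 = 9)
U = -29
Q = -1058 (Q = -46*23 = -1058)
Q + B(-1)*U = -1058 + 9*(-29) = -1058 - 261 = -1319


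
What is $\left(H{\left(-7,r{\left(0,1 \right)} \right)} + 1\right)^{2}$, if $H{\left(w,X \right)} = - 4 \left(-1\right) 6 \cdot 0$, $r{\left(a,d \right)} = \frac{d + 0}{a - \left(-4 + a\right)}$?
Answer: $1$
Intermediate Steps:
$r{\left(a,d \right)} = \frac{d}{4}$
$H{\left(w,X \right)} = 0$ ($H{\left(w,X \right)} = - 4 \left(\left(-6\right) 0\right) = \left(-4\right) 0 = 0$)
$\left(H{\left(-7,r{\left(0,1 \right)} \right)} + 1\right)^{2} = \left(0 + 1\right)^{2} = 1^{2} = 1$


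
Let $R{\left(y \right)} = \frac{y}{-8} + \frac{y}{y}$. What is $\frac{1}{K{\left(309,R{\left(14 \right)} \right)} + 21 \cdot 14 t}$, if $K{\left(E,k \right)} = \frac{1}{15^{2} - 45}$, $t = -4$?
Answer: $- \frac{180}{211679} \approx -0.00085034$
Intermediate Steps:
$R{\left(y \right)} = 1 - \frac{y}{8}$ ($R{\left(y \right)} = y \left(- \frac{1}{8}\right) + 1 = - \frac{y}{8} + 1 = 1 - \frac{y}{8}$)
$K{\left(E,k \right)} = \frac{1}{180}$ ($K{\left(E,k \right)} = \frac{1}{225 - 45} = \frac{1}{180}$)
$\frac{1}{K{\left(309,R{\left(14 \right)} \right)} + 21 \cdot 14 t} = \frac{1}{\frac{1}{180} + 21 \cdot 14 \left(-4\right)} = \frac{1}{\frac{1}{180} + 294 \left(-4\right)} = \frac{1}{\frac{1}{180} - 1176} = \frac{1}{- \frac{211679}{180}} = - \frac{180}{211679}$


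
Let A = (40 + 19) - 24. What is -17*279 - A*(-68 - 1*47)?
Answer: -718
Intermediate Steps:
A = 35 (A = 59 - 24 = 35)
-17*279 - A*(-68 - 1*47) = -17*279 - 35*(-68 - 1*47) = -4743 - 35*(-68 - 47) = -4743 - 35*(-115) = -4743 - 1*(-4025) = -4743 + 4025 = -718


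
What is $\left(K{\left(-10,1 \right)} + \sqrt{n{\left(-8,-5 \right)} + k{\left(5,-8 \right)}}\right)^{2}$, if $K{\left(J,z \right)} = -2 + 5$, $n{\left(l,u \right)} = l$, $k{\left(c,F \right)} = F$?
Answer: $-7 + 24 i \approx -7.0 + 24.0 i$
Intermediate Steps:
$K{\left(J,z \right)} = 3$
$\left(K{\left(-10,1 \right)} + \sqrt{n{\left(-8,-5 \right)} + k{\left(5,-8 \right)}}\right)^{2} = \left(3 + \sqrt{-8 - 8}\right)^{2} = \left(3 + \sqrt{-16}\right)^{2} = \left(3 + 4 i\right)^{2}$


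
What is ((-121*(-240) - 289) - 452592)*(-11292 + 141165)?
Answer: -55045502193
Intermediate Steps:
((-121*(-240) - 289) - 452592)*(-11292 + 141165) = ((29040 - 289) - 452592)*129873 = (28751 - 452592)*129873 = -423841*129873 = -55045502193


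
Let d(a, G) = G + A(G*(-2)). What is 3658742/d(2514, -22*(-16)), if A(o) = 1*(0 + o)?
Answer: -1829371/176 ≈ -10394.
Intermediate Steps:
A(o) = o (A(o) = 1*o = o)
d(a, G) = -G (d(a, G) = G + G*(-2) = G - 2*G = -G)
3658742/d(2514, -22*(-16)) = 3658742/((-(-22)*(-16))) = 3658742/((-1*352)) = 3658742/(-352) = 3658742*(-1/352) = -1829371/176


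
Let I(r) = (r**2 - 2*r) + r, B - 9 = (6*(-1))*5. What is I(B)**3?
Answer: 98611128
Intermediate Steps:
B = -21 (B = 9 + (6*(-1))*5 = 9 - 6*5 = 9 - 30 = -21)
I(r) = r**2 - r
I(B)**3 = (-21*(-1 - 21))**3 = (-21*(-22))**3 = 462**3 = 98611128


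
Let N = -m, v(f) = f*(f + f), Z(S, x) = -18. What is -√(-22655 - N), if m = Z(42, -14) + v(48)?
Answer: -I*√18065 ≈ -134.41*I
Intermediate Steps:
v(f) = 2*f² (v(f) = f*(2*f) = 2*f²)
m = 4590 (m = -18 + 2*48² = -18 + 2*2304 = -18 + 4608 = 4590)
N = -4590 (N = -1*4590 = -4590)
-√(-22655 - N) = -√(-22655 - 1*(-4590)) = -√(-22655 + 4590) = -√(-18065) = -I*√18065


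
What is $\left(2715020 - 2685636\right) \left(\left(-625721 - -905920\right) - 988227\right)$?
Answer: $-20804694752$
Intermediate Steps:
$\left(2715020 - 2685636\right) \left(\left(-625721 - -905920\right) - 988227\right) = 29384 \left(\left(-625721 + 905920\right) - 988227\right) = 29384 \left(280199 - 988227\right) = 29384 \left(-708028\right) = -20804694752$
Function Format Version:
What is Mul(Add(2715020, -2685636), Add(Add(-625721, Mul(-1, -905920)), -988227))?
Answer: -20804694752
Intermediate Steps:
Mul(Add(2715020, -2685636), Add(Add(-625721, Mul(-1, -905920)), -988227)) = Mul(29384, Add(Add(-625721, 905920), -988227)) = Mul(29384, Add(280199, -988227)) = Mul(29384, -708028) = -20804694752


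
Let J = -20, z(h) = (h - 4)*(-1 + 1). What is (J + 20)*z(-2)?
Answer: 0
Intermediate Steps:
z(h) = 0 (z(h) = (-4 + h)*0 = 0)
(J + 20)*z(-2) = (-20 + 20)*0 = 0*0 = 0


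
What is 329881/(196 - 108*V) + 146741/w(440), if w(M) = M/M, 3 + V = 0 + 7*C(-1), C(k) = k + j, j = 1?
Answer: 76635201/520 ≈ 1.4738e+5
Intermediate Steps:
C(k) = 1 + k (C(k) = k + 1 = 1 + k)
V = -3 (V = -3 + (0 + 7*(1 - 1)) = -3 + (0 + 7*0) = -3 + (0 + 0) = -3 + 0 = -3)
w(M) = 1
329881/(196 - 108*V) + 146741/w(440) = 329881/(196 - 108*(-3)) + 146741/1 = 329881/(196 + 324) + 146741*1 = 329881/520 + 146741 = 76635201/520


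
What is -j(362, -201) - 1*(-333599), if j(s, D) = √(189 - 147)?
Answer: 333599 - √42 ≈ 3.3359e+5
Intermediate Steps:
j(s, D) = √42
-j(362, -201) - 1*(-333599) = -√42 - 1*(-333599) = -√42 + 333599 = 333599 - √42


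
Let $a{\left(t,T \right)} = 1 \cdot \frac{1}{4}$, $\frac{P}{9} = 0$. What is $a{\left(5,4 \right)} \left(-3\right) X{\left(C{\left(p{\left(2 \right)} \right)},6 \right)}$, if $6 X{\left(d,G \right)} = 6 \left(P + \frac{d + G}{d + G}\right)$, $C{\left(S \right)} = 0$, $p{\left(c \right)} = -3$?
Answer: $- \frac{3}{4} \approx -0.75$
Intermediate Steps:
$P = 0$ ($P = 9 \cdot 0 = 0$)
$a{\left(t,T \right)} = \frac{1}{4}$ ($a{\left(t,T \right)} = 1 \cdot \frac{1}{4} = \frac{1}{4}$)
$X{\left(d,G \right)} = 1$ ($X{\left(d,G \right)} = \frac{6 \left(0 + \frac{d + G}{d + G}\right)}{6} = \frac{6 \left(0 + \frac{G + d}{G + d}\right)}{6} = \frac{6 \left(0 + 1\right)}{6} = \frac{6 \cdot 1}{6} = \frac{1}{6} \cdot 6 = 1$)
$a{\left(5,4 \right)} \left(-3\right) X{\left(C{\left(p{\left(2 \right)} \right)},6 \right)} = \frac{1}{4} \left(-3\right) 1 = \left(- \frac{3}{4}\right) 1 = - \frac{3}{4}$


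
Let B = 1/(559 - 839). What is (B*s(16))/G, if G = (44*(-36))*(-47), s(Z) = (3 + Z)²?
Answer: -361/20845440 ≈ -1.7318e-5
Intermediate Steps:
B = -1/280 (B = 1/(-280) = -1/280 ≈ -0.0035714)
G = 74448 (G = -1584*(-47) = 74448)
(B*s(16))/G = -(3 + 16)²/280/74448 = -1/280*19²*(1/74448) = -1/280*361*(1/74448) = -361/280*1/74448 = -361/20845440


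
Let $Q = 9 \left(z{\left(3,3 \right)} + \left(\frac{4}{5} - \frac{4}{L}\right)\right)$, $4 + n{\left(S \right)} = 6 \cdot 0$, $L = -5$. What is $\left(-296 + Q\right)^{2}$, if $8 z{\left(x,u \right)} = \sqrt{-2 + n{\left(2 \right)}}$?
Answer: $\frac{63432773}{800} - \frac{3168 i \sqrt{6}}{5} \approx 79291.0 - 1552.0 i$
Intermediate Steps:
$n{\left(S \right)} = -4$ ($n{\left(S \right)} = -4 + 6 \cdot 0 = -4 + 0 = -4$)
$z{\left(x,u \right)} = \frac{i \sqrt{6}}{8}$ ($z{\left(x,u \right)} = \frac{\sqrt{-2 - 4}}{8} = \frac{\sqrt{-6}}{8} = \frac{i \sqrt{6}}{8}$)
$Q = \frac{72}{5} + \frac{9 i \sqrt{6}}{8}$ ($Q = 9 \left(\frac{i \sqrt{6}}{8} + \left(\frac{4}{5} - \frac{4}{-5}\right)\right) = 9 \left(\frac{i \sqrt{6}}{8} + \left(4 \cdot \frac{1}{5} - - \frac{4}{5}\right)\right) = 9 \left(\frac{i \sqrt{6}}{8} + \left(\frac{4}{5} + \frac{4}{5}\right)\right) = 9 \left(\frac{i \sqrt{6}}{8} + \frac{8}{5}\right) = 9 \left(\frac{8}{5} + \frac{i \sqrt{6}}{8}\right) = \frac{72}{5} + \frac{9 i \sqrt{6}}{8} \approx 14.4 + 2.7557 i$)
$\left(-296 + Q\right)^{2} = \left(-296 + \left(\frac{72}{5} + \frac{9 i \sqrt{6}}{8}\right)\right)^{2} = \left(- \frac{1408}{5} + \frac{9 i \sqrt{6}}{8}\right)^{2}$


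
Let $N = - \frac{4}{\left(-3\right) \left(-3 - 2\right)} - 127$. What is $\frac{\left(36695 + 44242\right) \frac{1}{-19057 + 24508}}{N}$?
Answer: $- \frac{765}{6557} \approx -0.11667$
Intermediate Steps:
$N = - \frac{1909}{15}$ ($N = - \frac{4}{\left(-3\right) \left(-5\right)} - 127 = - \frac{4}{15} - 127 = - \frac{1909}{15} \approx -127.27$)
$\frac{\left(36695 + 44242\right) \frac{1}{-19057 + 24508}}{N} = \frac{\left(36695 + 44242\right) \frac{1}{-19057 + 24508}}{- \frac{1909}{15}} = \frac{80937}{5451} \left(- \frac{15}{1909}\right) = 80937 \cdot \frac{1}{5451} \left(- \frac{15}{1909}\right) = \frac{1173}{79} \left(- \frac{15}{1909}\right) = - \frac{765}{6557}$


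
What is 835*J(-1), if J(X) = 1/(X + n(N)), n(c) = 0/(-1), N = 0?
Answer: -835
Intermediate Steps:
n(c) = 0 (n(c) = 0*(-1) = 0)
J(X) = 1/X (J(X) = 1/(X + 0) = 1/X)
835*J(-1) = 835/(-1) = 835*(-1) = -835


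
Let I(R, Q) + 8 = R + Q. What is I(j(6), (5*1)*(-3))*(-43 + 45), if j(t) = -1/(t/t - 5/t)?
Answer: -58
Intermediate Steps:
j(t) = -1/(1 - 5/t)
I(R, Q) = -8 + Q + R (I(R, Q) = -8 + (R + Q) = -8 + (Q + R) = -8 + Q + R)
I(j(6), (5*1)*(-3))*(-43 + 45) = (-8 + (5*1)*(-3) - 1*6/(-5 + 6))*(-43 + 45) = (-8 + 5*(-3) - 1*6/1)*2 = (-8 - 15 - 1*6*1)*2 = (-8 - 15 - 6)*2 = -29*2 = -58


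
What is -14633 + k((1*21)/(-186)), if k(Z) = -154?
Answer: -14787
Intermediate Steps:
-14633 + k((1*21)/(-186)) = -14633 - 154 = -14787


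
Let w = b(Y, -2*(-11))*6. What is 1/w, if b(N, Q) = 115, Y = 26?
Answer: 1/690 ≈ 0.0014493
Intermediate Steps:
w = 690 (w = 115*6 = 690)
1/w = 1/690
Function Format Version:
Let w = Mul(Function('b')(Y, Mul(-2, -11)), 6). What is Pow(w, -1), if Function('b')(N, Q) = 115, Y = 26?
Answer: Rational(1, 690) ≈ 0.0014493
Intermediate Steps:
w = 690 (w = Mul(115, 6) = 690)
Pow(w, -1) = Pow(690, -1) = Rational(1, 690)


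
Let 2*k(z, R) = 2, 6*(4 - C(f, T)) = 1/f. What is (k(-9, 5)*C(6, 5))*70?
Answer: 5005/18 ≈ 278.06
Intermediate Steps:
C(f, T) = 4 - 1/(6*f)
k(z, R) = 1 (k(z, R) = (½)*2 = 1)
(k(-9, 5)*C(6, 5))*70 = (1*(4 - ⅙/6))*70 = (1*(4 - ⅙*⅙))*70 = (1*(4 - 1/36))*70 = (1*(143/36))*70 = (143/36)*70 = 5005/18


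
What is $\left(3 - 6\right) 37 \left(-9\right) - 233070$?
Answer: $-232071$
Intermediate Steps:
$\left(3 - 6\right) 37 \left(-9\right) - 233070 = \left(-3\right) 37 \left(-9\right) - 233070 = \left(-111\right) \left(-9\right) - 233070 = 999 - 233070 = -232071$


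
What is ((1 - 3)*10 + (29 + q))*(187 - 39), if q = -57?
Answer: -7104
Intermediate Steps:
((1 - 3)*10 + (29 + q))*(187 - 39) = ((1 - 3)*10 + (29 - 57))*(187 - 39) = (-2*10 - 28)*148 = (-20 - 28)*148 = -48*148 = -7104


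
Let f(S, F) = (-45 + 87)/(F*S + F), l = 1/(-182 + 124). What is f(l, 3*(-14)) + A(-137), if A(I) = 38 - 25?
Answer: 683/57 ≈ 11.982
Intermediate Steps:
A(I) = 13
l = -1/58 (l = 1/(-58) = -1/58 ≈ -0.017241)
f(S, F) = 42/(F + F*S)
f(l, 3*(-14)) + A(-137) = 42/(((3*(-14)))*(1 - 1/58)) + 13 = 42/(-42*(57/58)) + 13 = 42*(-1/42)*(58/57) + 13 = -58/57 + 13 = 683/57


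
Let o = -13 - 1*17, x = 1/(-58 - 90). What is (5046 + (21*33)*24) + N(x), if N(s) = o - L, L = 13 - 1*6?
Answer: 21641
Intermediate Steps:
L = 7 (L = 13 - 6 = 7)
x = -1/148 (x = 1/(-148) = -1/148 ≈ -0.0067568)
o = -30 (o = -13 - 17 = -30)
N(s) = -37 (N(s) = -30 - 1*7 = -30 - 7 = -37)
(5046 + (21*33)*24) + N(x) = (5046 + (21*33)*24) - 37 = (5046 + 693*24) - 37 = (5046 + 16632) - 37 = 21678 - 37 = 21641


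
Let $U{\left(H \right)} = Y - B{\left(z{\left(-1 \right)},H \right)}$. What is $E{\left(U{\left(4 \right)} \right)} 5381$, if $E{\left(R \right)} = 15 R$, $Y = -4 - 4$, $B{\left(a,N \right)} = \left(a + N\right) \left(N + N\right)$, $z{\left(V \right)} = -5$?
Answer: $0$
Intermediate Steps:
$B{\left(a,N \right)} = 2 N \left(N + a\right)$ ($B{\left(a,N \right)} = \left(N + a\right) 2 N = 2 N \left(N + a\right)$)
$Y = -8$
$U{\left(H \right)} = -8 - 2 H \left(-5 + H\right)$ ($U{\left(H \right)} = -8 - 2 H \left(H - 5\right) = -8 - 2 H \left(-5 + H\right)$)
$E{\left(U{\left(4 \right)} \right)} 5381 = 15 \left(-8 - 8 \left(-5 + 4\right)\right) 5381 = 15 \left(-8 - 8 \left(-1\right)\right) 5381 = 15 \left(-8 + 8\right) 5381 = 15 \cdot 0 \cdot 5381 = 0 \cdot 5381 = 0$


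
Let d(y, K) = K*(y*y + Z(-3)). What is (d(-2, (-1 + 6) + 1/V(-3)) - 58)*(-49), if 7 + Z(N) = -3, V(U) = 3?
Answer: 4410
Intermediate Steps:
Z(N) = -10 (Z(N) = -7 - 3 = -10)
d(y, K) = K*(-10 + y²) (d(y, K) = K*(y*y - 10) = K*(y² - 10) = K*(-10 + y²))
(d(-2, (-1 + 6) + 1/V(-3)) - 58)*(-49) = (((-1 + 6) + 1/3)*(-10 + (-2)²) - 58)*(-49) = ((5 + ⅓)*(-10 + 4) - 58)*(-49) = ((16/3)*(-6) - 58)*(-49) = (-32 - 58)*(-49) = -90*(-49) = 4410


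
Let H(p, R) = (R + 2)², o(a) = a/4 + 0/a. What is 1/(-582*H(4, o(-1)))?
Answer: -8/14259 ≈ -0.00056105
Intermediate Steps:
o(a) = a/4 (o(a) = a*(¼) + 0 = a/4 + 0 = a/4)
H(p, R) = (2 + R)²
1/(-582*H(4, o(-1))) = 1/(-582*(2 + (¼)*(-1))²) = 1/(-582*(2 - ¼)²) = 1/(-582*(7/4)²) = 1/(-582*49/16) = 1/(-14259/8) = -8/14259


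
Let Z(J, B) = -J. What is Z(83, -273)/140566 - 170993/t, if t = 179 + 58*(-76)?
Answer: 24035451031/594453614 ≈ 40.433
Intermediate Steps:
t = -4229 (t = 179 - 4408 = -4229)
Z(83, -273)/140566 - 170993/t = -1*83/140566 - 170993/(-4229) = -83*1/140566 - 170993*(-1/4229) = -83/140566 + 170993/4229 = 24035451031/594453614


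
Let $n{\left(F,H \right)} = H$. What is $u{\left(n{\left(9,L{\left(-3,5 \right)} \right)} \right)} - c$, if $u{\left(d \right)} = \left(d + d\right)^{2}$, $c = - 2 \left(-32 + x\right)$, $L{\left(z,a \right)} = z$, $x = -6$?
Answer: $-40$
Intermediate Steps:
$c = 76$ ($c = - 2 \left(-32 - 6\right) = \left(-2\right) \left(-38\right) = 76$)
$u{\left(d \right)} = 4 d^{2}$ ($u{\left(d \right)} = \left(2 d\right)^{2} = 4 d^{2}$)
$u{\left(n{\left(9,L{\left(-3,5 \right)} \right)} \right)} - c = 4 \left(-3\right)^{2} - 76 = 4 \cdot 9 - 76 = 36 - 76 = -40$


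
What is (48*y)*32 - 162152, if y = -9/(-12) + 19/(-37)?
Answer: -5986184/37 ≈ -1.6179e+5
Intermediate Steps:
y = 35/148 (y = -9*(-1/12) + 19*(-1/37) = ¾ - 19/37 = 35/148 ≈ 0.23649)
(48*y)*32 - 162152 = (48*(35/148))*32 - 162152 = (420/37)*32 - 162152 = 13440/37 - 162152 = -5986184/37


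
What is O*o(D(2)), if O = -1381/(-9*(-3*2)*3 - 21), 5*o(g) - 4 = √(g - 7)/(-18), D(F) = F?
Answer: -5524/705 + 1381*I*√5/12690 ≈ -7.8355 + 0.24334*I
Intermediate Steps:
o(g) = ⅘ - √(-7 + g)/90 (o(g) = ⅘ + (√(g - 7)/(-18))/5 = ⅘ + (√(-7 + g)*(-1/18))/5 = ⅘ + (-√(-7 + g)/18)/5 = ⅘ - √(-7 + g)/90)
O = -1381/141 (O = -1381/(-(-54)*3 - 21) = -1381/(-9*(-18) - 21) = -1381/(162 - 21) = -1381/141 ≈ -9.7943)
O*o(D(2)) = -1381*(⅘ - √(-7 + 2)/90)/141 = -1381*(⅘ - I*√5/90)/141 = -5524/705 + 1381*I*√5/12690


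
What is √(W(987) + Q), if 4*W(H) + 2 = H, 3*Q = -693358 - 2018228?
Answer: 9*I*√44623/2 ≈ 950.59*I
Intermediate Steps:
Q = -903862 (Q = (-693358 - 2018228)/3 = (⅓)*(-2711586) = -903862)
W(H) = -½ + H/4
√(W(987) + Q) = √((-½ + (¼)*987) - 903862) = √((-½ + 987/4) - 903862) = √(985/4 - 903862) = √(-3614463/4) = 9*I*√44623/2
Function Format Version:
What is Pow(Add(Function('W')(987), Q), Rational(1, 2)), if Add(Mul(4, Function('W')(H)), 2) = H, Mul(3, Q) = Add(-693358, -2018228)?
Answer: Mul(Rational(9, 2), I, Pow(44623, Rational(1, 2))) ≈ Mul(950.59, I)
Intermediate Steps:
Q = -903862 (Q = Mul(Rational(1, 3), Add(-693358, -2018228)) = Mul(Rational(1, 3), -2711586) = -903862)
Function('W')(H) = Add(Rational(-1, 2), Mul(Rational(1, 4), H))
Pow(Add(Function('W')(987), Q), Rational(1, 2)) = Pow(Add(Add(Rational(-1, 2), Mul(Rational(1, 4), 987)), -903862), Rational(1, 2)) = Pow(Add(Add(Rational(-1, 2), Rational(987, 4)), -903862), Rational(1, 2)) = Pow(Add(Rational(985, 4), -903862), Rational(1, 2)) = Pow(Rational(-3614463, 4), Rational(1, 2)) = Mul(Rational(9, 2), I, Pow(44623, Rational(1, 2)))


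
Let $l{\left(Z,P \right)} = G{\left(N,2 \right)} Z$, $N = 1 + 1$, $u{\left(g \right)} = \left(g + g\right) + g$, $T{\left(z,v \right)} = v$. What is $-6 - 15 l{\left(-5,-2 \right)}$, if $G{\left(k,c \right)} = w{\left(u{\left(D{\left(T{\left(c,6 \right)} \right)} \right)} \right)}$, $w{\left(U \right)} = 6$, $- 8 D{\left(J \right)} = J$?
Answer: $444$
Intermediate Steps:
$D{\left(J \right)} = - \frac{J}{8}$
$u{\left(g \right)} = 3 g$ ($u{\left(g \right)} = 2 g + g = 3 g$)
$N = 2$
$G{\left(k,c \right)} = 6$
$l{\left(Z,P \right)} = 6 Z$
$-6 - 15 l{\left(-5,-2 \right)} = -6 - 15 \cdot 6 \left(-5\right) = -6 - -450 = -6 + 450 = 444$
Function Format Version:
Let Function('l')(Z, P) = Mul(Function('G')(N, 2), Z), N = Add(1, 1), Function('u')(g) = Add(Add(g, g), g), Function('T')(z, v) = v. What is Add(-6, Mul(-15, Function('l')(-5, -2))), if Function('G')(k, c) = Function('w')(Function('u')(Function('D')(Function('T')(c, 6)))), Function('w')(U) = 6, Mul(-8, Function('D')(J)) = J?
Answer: 444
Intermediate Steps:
Function('D')(J) = Mul(Rational(-1, 8), J)
Function('u')(g) = Mul(3, g) (Function('u')(g) = Add(Mul(2, g), g) = Mul(3, g))
N = 2
Function('G')(k, c) = 6
Function('l')(Z, P) = Mul(6, Z)
Add(-6, Mul(-15, Function('l')(-5, -2))) = Add(-6, Mul(-15, Mul(6, -5))) = Add(-6, Mul(-15, -30)) = Add(-6, 450) = 444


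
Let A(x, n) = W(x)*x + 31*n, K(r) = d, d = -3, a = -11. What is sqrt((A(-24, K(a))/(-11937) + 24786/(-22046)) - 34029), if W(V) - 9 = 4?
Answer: 3*I*sqrt(7273912724944942255)/43860517 ≈ 184.47*I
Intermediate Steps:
W(V) = 13 (W(V) = 9 + 4 = 13)
K(r) = -3
A(x, n) = 13*x + 31*n
sqrt((A(-24, K(a))/(-11937) + 24786/(-22046)) - 34029) = sqrt(((13*(-24) + 31*(-3))/(-11937) + 24786/(-22046)) - 34029) = sqrt(((-312 - 93)*(-1/11937) + 24786*(-1/22046)) - 34029) = sqrt((-405*(-1/11937) - 12393/11023) - 34029) = sqrt((135/3979 - 12393/11023) - 34029) = sqrt(-47823642/43860517 - 34029) = sqrt(-1492577356635/43860517) = 3*I*sqrt(7273912724944942255)/43860517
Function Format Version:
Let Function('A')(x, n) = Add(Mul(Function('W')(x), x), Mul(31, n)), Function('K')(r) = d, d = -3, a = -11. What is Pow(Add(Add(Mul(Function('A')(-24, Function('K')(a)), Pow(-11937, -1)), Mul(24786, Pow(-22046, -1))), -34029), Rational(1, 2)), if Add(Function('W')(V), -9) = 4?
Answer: Mul(Rational(3, 43860517), I, Pow(7273912724944942255, Rational(1, 2))) ≈ Mul(184.47, I)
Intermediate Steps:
Function('W')(V) = 13 (Function('W')(V) = Add(9, 4) = 13)
Function('K')(r) = -3
Function('A')(x, n) = Add(Mul(13, x), Mul(31, n))
Pow(Add(Add(Mul(Function('A')(-24, Function('K')(a)), Pow(-11937, -1)), Mul(24786, Pow(-22046, -1))), -34029), Rational(1, 2)) = Pow(Add(Add(Mul(Add(Mul(13, -24), Mul(31, -3)), Pow(-11937, -1)), Mul(24786, Pow(-22046, -1))), -34029), Rational(1, 2)) = Pow(Add(Add(Mul(Add(-312, -93), Rational(-1, 11937)), Mul(24786, Rational(-1, 22046))), -34029), Rational(1, 2)) = Pow(Add(Add(Mul(-405, Rational(-1, 11937)), Rational(-12393, 11023)), -34029), Rational(1, 2)) = Pow(Add(Add(Rational(135, 3979), Rational(-12393, 11023)), -34029), Rational(1, 2)) = Pow(Add(Rational(-47823642, 43860517), -34029), Rational(1, 2)) = Pow(Rational(-1492577356635, 43860517), Rational(1, 2)) = Mul(Rational(3, 43860517), I, Pow(7273912724944942255, Rational(1, 2)))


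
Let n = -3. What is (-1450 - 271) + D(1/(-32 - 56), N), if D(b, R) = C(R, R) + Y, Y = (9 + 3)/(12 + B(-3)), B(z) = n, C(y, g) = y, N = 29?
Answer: -5072/3 ≈ -1690.7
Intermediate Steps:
B(z) = -3
Y = 4/3 (Y = (9 + 3)/(12 - 3) = 12/9 = 12*(⅑) = 4/3 ≈ 1.3333)
D(b, R) = 4/3 + R (D(b, R) = R + 4/3 = 4/3 + R)
(-1450 - 271) + D(1/(-32 - 56), N) = (-1450 - 271) + (4/3 + 29) = -1721 + 91/3 = -5072/3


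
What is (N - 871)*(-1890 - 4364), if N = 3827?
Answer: -18486824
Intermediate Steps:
(N - 871)*(-1890 - 4364) = (3827 - 871)*(-1890 - 4364) = 2956*(-6254) = -18486824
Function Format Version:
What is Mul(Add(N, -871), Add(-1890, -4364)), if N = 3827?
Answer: -18486824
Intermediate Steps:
Mul(Add(N, -871), Add(-1890, -4364)) = Mul(Add(3827, -871), Add(-1890, -4364)) = Mul(2956, -6254) = -18486824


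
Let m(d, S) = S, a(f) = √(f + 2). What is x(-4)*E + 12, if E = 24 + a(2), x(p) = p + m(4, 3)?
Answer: -14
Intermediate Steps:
a(f) = √(2 + f)
x(p) = 3 + p (x(p) = p + 3 = 3 + p)
E = 26 (E = 24 + √(2 + 2) = 24 + √4 = 24 + 2 = 26)
x(-4)*E + 12 = (3 - 4)*26 + 12 = -1*26 + 12 = -26 + 12 = -14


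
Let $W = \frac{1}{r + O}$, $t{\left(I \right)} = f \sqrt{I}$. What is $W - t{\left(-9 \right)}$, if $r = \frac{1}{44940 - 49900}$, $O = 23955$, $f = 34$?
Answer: $\frac{4960}{118816799} - 102 i \approx 4.1745 \cdot 10^{-5} - 102.0 i$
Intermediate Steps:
$t{\left(I \right)} = 34 \sqrt{I}$
$r = - \frac{1}{4960}$ ($r = \frac{1}{-4960} = - \frac{1}{4960} \approx -0.00020161$)
$W = \frac{4960}{118816799}$ ($W = \frac{1}{- \frac{1}{4960} + 23955} = \frac{1}{\frac{118816799}{4960}} = \frac{4960}{118816799} \approx 4.1745 \cdot 10^{-5}$)
$W - t{\left(-9 \right)} = \frac{4960}{118816799} - 34 \sqrt{-9} = \frac{4960}{118816799} - 34 \cdot 3 i = \frac{4960}{118816799} - 102 i$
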